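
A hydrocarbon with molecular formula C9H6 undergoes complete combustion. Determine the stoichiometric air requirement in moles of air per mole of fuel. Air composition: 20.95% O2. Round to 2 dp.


Balanced combustion: C9H6 + 10.5 O2 -> 9 CO2 + 3 H2O
O2 needed = C + H/4 = 9 + 6/4 = 10.50 moles
Air moles = O2 / 0.2095 = 10.50 / 0.2095 = 50.12 moles air


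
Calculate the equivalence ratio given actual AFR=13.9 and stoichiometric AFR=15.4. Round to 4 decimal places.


phi = AFR_stoich / AFR_actual
phi = 15.4 / 13.9 = 1.1079


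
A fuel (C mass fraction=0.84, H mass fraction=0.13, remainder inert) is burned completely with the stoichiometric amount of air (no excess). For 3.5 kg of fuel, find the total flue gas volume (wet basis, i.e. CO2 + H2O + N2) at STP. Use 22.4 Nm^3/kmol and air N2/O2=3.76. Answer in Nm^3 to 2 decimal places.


Per kg fuel: CO2 = (C/12 kmol)*22.4 = (0.84/12)*22.4 = 1.56800 Nm^3
Per kg fuel: H2O = (H/2 kmol)*22.4 = (0.13/2)*22.4 = 1.45600 Nm^3
O2 needed per kg fuel = C/12 + H/4 = 0.84/12 + 0.13/4 = 0.10250000 kmol
Per kg fuel: N2 = O2*3.76*22.4 = 0.10250000*3.76*22.4 = 8.63296 Nm^3
Total per kg = 1.56800 + 1.45600 + 8.63296 = 11.65696 Nm^3
Total = 11.65696 * 3.5 = 40.80 Nm^3


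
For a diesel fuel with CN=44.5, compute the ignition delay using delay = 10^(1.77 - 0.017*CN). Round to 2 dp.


delay = 10^(1.77 - 0.017*CN)
Exponent = 1.77 - 0.017*44.5 = 1.0135
delay = 10^1.0135 = 10.32 ms


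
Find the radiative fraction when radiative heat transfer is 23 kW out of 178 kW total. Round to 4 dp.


f_rad = Q_rad / Q_total
f_rad = 23 / 178 = 0.1292


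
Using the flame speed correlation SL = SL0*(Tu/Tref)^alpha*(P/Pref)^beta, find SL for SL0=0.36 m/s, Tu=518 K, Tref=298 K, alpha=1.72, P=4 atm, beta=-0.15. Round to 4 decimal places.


SL = SL0 * (Tu/Tref)^alpha * (P/Pref)^beta
T ratio = 518/298 = 1.73825503
(T ratio)^alpha = 1.73825503^1.72 = 2.588184
(P/Pref)^beta = 4^(-0.15) = 0.812252
SL = 0.36 * 2.588184 * 0.812252 = 0.7568 m/s


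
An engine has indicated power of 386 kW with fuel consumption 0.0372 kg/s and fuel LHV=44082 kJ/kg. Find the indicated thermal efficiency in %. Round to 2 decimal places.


eta_ith = (IP / (mf * LHV)) * 100
Denominator = 0.0372 * 44082 = 1639.8504 kW
eta_ith = (386 / 1639.8504) * 100 = 23.54%


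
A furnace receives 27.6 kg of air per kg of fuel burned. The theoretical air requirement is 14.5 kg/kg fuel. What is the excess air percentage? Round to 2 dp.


Excess air = actual - stoichiometric = 27.6 - 14.5 = 13.10 kg/kg fuel
Excess air % = (excess / stoich) * 100 = (13.10 / 14.5) * 100 = 90.34%


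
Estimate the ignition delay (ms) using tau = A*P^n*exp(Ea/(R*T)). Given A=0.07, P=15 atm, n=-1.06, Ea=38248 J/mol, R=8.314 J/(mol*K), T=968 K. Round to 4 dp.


tau = A * P^n * exp(Ea/(R*T))
P^n = 15^(-1.06) = 0.05666870
Ea/(R*T) = 38248/(8.314*968) = 4.752513
exp(Ea/(R*T)) = 115.875163
tau = 0.07 * 0.05666870 * 115.875163 = 0.4597 ms


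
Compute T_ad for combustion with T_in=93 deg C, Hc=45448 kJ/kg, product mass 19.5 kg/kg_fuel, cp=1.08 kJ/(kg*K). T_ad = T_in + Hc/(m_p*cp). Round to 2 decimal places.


T_ad = T_in + Hc / (m_p * cp)
Denominator = 19.5 * 1.08 = 21.0600
Temperature rise = 45448 / 21.0600 = 2158.02 K
T_ad = 93 + 2158.02 = 2251.02 deg C


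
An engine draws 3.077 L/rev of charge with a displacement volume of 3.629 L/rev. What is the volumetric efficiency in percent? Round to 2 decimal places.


eta_v = (V_actual / V_disp) * 100
Ratio = 3.077 / 3.629 = 0.8479
eta_v = 0.8479 * 100 = 84.79%


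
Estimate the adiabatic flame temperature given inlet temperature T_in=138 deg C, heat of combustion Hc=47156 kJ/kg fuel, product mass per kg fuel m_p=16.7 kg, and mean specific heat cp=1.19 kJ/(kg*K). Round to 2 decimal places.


T_ad = T_in + Hc / (m_p * cp)
Denominator = 16.7 * 1.19 = 19.8730
Temperature rise = 47156 / 19.8730 = 2372.87 K
T_ad = 138 + 2372.87 = 2510.87 deg C


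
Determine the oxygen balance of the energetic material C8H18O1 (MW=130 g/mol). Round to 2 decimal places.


OB = -1600 * (2C + H/2 - O) / MW
Inner = 2*8 + 18/2 - 1 = 24.00
OB = -1600 * 24.00 / 130 = -295.38%


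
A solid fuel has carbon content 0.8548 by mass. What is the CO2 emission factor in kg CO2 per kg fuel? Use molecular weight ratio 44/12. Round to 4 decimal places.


EF = C_frac * (M_CO2 / M_C)
EF = 0.8548 * (44/12)
EF = 0.8548 * 3.666667 = 3.1343 kg_CO2/kg_fuel


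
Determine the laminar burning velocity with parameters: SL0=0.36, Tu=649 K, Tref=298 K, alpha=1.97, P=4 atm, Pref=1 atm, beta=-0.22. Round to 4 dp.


SL = SL0 * (Tu/Tref)^alpha * (P/Pref)^beta
T ratio = 649/298 = 2.17785235
(T ratio)^alpha = 2.17785235^1.97 = 4.633573
(P/Pref)^beta = 4^(-0.22) = 0.737135
SL = 0.36 * 4.633573 * 0.737135 = 1.2296 m/s


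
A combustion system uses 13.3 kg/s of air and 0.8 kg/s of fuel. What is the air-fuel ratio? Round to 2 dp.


AFR = m_air / m_fuel
AFR = 13.3 / 0.8 = 16.63


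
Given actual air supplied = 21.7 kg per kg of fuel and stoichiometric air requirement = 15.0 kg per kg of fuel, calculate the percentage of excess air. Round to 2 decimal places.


Excess air = actual - stoichiometric = 21.7 - 15.0 = 6.70 kg/kg fuel
Excess air % = (excess / stoich) * 100 = (6.70 / 15.0) * 100 = 44.67%


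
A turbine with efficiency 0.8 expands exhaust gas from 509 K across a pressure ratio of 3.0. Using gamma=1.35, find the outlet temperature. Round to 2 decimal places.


T_out = T_in * (1 - eta * (1 - PR^(-(gamma-1)/gamma)))
Exponent = -(1.35-1)/1.35 = -0.25925926
PR^exp = 3.0^(-0.25925926) = 0.75214556
Factor = 1 - 0.8*(1 - 0.75214556) = 0.80171645
T_out = 509 * 0.80171645 = 408.07 K


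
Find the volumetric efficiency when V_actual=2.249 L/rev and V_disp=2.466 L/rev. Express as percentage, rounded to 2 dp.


eta_v = (V_actual / V_disp) * 100
Ratio = 2.249 / 2.466 = 0.9120
eta_v = 0.9120 * 100 = 91.20%


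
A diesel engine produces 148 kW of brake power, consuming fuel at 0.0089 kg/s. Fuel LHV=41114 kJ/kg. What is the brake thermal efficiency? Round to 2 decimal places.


eta_BTE = (BP / (mf * LHV)) * 100
Denominator = 0.0089 * 41114 = 365.9146 kW
eta_BTE = (148 / 365.9146) * 100 = 40.45%


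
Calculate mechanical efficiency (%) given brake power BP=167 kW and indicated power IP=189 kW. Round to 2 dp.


eta_mech = (BP / IP) * 100
Ratio = 167 / 189 = 0.8836
eta_mech = 0.8836 * 100 = 88.36%


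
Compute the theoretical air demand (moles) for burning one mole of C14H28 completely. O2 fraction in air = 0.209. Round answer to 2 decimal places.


Balanced combustion: C14H28 + 21 O2 -> 14 CO2 + 14 H2O
O2 needed = C + H/4 = 14 + 28/4 = 21.00 moles
Air moles = O2 / 0.209 = 21.00 / 0.209 = 100.48 moles air


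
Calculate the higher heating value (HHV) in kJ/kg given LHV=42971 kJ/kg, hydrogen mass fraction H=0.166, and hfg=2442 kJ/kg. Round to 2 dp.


HHV = LHV + hfg * 9 * H
Water addition = 2442 * 9 * 0.166 = 3648.348 kJ/kg
HHV = 42971 + 3648.348 = 46619.35 kJ/kg


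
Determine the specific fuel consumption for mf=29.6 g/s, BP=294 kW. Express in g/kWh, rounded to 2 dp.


SFC = (mf / BP) * 3600
Rate = 29.6 / 294 = 0.100680 g/(s*kW)
SFC = 0.100680 * 3600 = 362.45 g/kWh


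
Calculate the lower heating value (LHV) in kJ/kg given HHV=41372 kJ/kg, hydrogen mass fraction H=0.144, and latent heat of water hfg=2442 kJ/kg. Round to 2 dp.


LHV = HHV - hfg * 9 * H
Water correction = 2442 * 9 * 0.144 = 3164.832 kJ/kg
LHV = 41372 - 3164.832 = 38207.17 kJ/kg


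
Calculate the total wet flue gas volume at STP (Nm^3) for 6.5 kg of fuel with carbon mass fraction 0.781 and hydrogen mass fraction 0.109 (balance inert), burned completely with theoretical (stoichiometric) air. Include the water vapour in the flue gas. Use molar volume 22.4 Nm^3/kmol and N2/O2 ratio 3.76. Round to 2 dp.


Per kg fuel: CO2 = (C/12 kmol)*22.4 = (0.781/12)*22.4 = 1.45787 Nm^3
Per kg fuel: H2O = (H/2 kmol)*22.4 = (0.109/2)*22.4 = 1.22080 Nm^3
O2 needed per kg fuel = C/12 + H/4 = 0.781/12 + 0.109/4 = 0.09233333 kmol
Per kg fuel: N2 = O2*3.76*22.4 = 0.09233333*3.76*22.4 = 7.77668 Nm^3
Total per kg = 1.45787 + 1.22080 + 7.77668 = 10.45535 Nm^3
Total = 10.45535 * 6.5 = 67.96 Nm^3


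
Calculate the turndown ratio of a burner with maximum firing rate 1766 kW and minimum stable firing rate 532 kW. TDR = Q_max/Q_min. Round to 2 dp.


TDR = Q_max / Q_min
TDR = 1766 / 532 = 3.32


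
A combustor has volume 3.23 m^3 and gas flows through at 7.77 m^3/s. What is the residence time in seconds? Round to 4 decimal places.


tau = V / Q_flow
tau = 3.23 / 7.77 = 0.4157 s


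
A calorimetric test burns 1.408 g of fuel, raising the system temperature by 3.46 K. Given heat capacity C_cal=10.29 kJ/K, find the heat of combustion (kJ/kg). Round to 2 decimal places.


Hc = C_cal * delta_T / m_fuel
Q_released = 10.29 * 3.46 = 35.6034 kJ
m_fuel = 1.408 g = 1.408/1000 kg = 0.001408 kg
Hc = 35.6034 / 0.001408 = 25286.51 kJ/kg


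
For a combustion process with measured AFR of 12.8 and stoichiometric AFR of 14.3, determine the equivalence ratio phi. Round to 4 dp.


phi = AFR_stoich / AFR_actual
phi = 14.3 / 12.8 = 1.1172


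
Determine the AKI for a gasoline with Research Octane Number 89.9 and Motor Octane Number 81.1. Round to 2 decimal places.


AKI = (RON + MON) / 2
AKI = (89.9 + 81.1) / 2
AKI = 171.0 / 2 = 85.50


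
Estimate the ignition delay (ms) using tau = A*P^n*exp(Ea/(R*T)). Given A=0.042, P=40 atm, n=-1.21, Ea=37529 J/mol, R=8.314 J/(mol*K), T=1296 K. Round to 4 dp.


tau = A * P^n * exp(Ea/(R*T))
P^n = 40^(-1.21) = 0.01152146
Ea/(R*T) = 37529/(8.314*1296) = 3.482988
exp(Ea/(R*T)) = 32.556855
tau = 0.042 * 0.01152146 * 32.556855 = 0.0158 ms


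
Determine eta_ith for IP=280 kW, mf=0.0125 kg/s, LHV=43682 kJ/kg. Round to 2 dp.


eta_ith = (IP / (mf * LHV)) * 100
Denominator = 0.0125 * 43682 = 546.0250 kW
eta_ith = (280 / 546.0250) * 100 = 51.28%


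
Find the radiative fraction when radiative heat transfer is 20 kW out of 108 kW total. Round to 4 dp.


f_rad = Q_rad / Q_total
f_rad = 20 / 108 = 0.1852


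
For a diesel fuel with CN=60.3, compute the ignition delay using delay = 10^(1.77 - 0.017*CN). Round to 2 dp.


delay = 10^(1.77 - 0.017*CN)
Exponent = 1.77 - 0.017*60.3 = 0.7449
delay = 10^0.7449 = 5.56 ms


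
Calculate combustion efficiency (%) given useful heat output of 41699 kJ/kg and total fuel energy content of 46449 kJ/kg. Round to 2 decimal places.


Efficiency = (Q_useful / Q_fuel) * 100
Efficiency = (41699 / 46449) * 100
Efficiency = 0.8977 * 100 = 89.77%


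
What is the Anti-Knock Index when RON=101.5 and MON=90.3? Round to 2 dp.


AKI = (RON + MON) / 2
AKI = (101.5 + 90.3) / 2
AKI = 191.8 / 2 = 95.90


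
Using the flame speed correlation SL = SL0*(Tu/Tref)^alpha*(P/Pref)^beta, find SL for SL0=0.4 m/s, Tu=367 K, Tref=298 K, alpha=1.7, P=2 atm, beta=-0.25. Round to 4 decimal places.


SL = SL0 * (Tu/Tref)^alpha * (P/Pref)^beta
T ratio = 367/298 = 1.23154362
(T ratio)^alpha = 1.23154362^1.7 = 1.424835
(P/Pref)^beta = 2^(-0.25) = 0.840896
SL = 0.4 * 1.424835 * 0.840896 = 0.4793 m/s


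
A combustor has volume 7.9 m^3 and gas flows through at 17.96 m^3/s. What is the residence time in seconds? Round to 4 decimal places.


tau = V / Q_flow
tau = 7.9 / 17.96 = 0.4399 s


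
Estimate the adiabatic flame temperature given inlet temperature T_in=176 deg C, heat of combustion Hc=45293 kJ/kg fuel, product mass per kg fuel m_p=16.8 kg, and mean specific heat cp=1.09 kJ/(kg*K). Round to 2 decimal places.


T_ad = T_in + Hc / (m_p * cp)
Denominator = 16.8 * 1.09 = 18.3120
Temperature rise = 45293 / 18.3120 = 2473.41 K
T_ad = 176 + 2473.41 = 2649.41 deg C


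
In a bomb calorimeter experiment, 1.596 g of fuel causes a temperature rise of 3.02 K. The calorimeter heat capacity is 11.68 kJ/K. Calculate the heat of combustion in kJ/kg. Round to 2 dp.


Hc = C_cal * delta_T / m_fuel
Q_released = 11.68 * 3.02 = 35.2736 kJ
m_fuel = 1.596 g = 1.596/1000 kg = 0.001596 kg
Hc = 35.2736 / 0.001596 = 22101.25 kJ/kg


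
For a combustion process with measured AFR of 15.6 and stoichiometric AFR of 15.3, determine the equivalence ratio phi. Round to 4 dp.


phi = AFR_stoich / AFR_actual
phi = 15.3 / 15.6 = 0.9808


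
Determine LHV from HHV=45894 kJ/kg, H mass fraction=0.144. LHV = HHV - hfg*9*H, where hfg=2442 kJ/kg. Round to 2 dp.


LHV = HHV - hfg * 9 * H
Water correction = 2442 * 9 * 0.144 = 3164.832 kJ/kg
LHV = 45894 - 3164.832 = 42729.17 kJ/kg


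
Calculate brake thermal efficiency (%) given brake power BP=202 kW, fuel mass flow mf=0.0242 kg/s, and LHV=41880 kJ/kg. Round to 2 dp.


eta_BTE = (BP / (mf * LHV)) * 100
Denominator = 0.0242 * 41880 = 1013.4960 kW
eta_BTE = (202 / 1013.4960) * 100 = 19.93%


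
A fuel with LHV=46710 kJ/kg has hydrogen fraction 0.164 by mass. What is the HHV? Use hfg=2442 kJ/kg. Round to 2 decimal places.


HHV = LHV + hfg * 9 * H
Water addition = 2442 * 9 * 0.164 = 3604.392 kJ/kg
HHV = 46710 + 3604.392 = 50314.39 kJ/kg


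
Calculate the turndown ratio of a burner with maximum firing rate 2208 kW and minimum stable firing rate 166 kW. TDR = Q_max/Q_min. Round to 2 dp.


TDR = Q_max / Q_min
TDR = 2208 / 166 = 13.30


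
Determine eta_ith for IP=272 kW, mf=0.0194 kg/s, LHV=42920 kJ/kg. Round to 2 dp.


eta_ith = (IP / (mf * LHV)) * 100
Denominator = 0.0194 * 42920 = 832.6480 kW
eta_ith = (272 / 832.6480) * 100 = 32.67%


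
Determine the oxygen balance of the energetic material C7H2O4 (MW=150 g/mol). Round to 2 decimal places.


OB = -1600 * (2C + H/2 - O) / MW
Inner = 2*7 + 2/2 - 4 = 11.00
OB = -1600 * 11.00 / 150 = -117.33%


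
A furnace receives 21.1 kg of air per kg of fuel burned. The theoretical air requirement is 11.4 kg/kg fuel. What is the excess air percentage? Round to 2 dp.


Excess air = actual - stoichiometric = 21.1 - 11.4 = 9.70 kg/kg fuel
Excess air % = (excess / stoich) * 100 = (9.70 / 11.4) * 100 = 85.09%


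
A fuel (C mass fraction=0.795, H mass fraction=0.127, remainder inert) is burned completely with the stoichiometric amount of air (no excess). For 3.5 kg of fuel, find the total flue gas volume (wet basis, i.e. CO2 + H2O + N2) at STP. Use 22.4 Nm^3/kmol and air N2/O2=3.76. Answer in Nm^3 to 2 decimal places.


Per kg fuel: CO2 = (C/12 kmol)*22.4 = (0.795/12)*22.4 = 1.48400 Nm^3
Per kg fuel: H2O = (H/2 kmol)*22.4 = (0.127/2)*22.4 = 1.42240 Nm^3
O2 needed per kg fuel = C/12 + H/4 = 0.795/12 + 0.127/4 = 0.09800000 kmol
Per kg fuel: N2 = O2*3.76*22.4 = 0.09800000*3.76*22.4 = 8.25395 Nm^3
Total per kg = 1.48400 + 1.42240 + 8.25395 = 11.16035 Nm^3
Total = 11.16035 * 3.5 = 39.06 Nm^3


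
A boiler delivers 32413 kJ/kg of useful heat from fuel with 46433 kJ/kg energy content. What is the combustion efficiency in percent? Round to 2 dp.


Efficiency = (Q_useful / Q_fuel) * 100
Efficiency = (32413 / 46433) * 100
Efficiency = 0.6981 * 100 = 69.81%


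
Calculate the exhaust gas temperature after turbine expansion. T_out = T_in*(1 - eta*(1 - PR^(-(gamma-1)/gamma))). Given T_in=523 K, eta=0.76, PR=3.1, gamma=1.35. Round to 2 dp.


T_out = T_in * (1 - eta * (1 - PR^(-(gamma-1)/gamma)))
Exponent = -(1.35-1)/1.35 = -0.25925926
PR^exp = 3.1^(-0.25925926) = 0.74577862
Factor = 1 - 0.76*(1 - 0.74577862) = 0.80679175
T_out = 523 * 0.80679175 = 421.95 K


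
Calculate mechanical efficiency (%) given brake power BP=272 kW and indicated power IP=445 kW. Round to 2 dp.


eta_mech = (BP / IP) * 100
Ratio = 272 / 445 = 0.6112
eta_mech = 0.6112 * 100 = 61.12%


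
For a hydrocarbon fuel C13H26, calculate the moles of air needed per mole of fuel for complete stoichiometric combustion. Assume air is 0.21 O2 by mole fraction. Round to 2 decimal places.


Balanced combustion: C13H26 + 19.5 O2 -> 13 CO2 + 13 H2O
O2 needed = C + H/4 = 13 + 26/4 = 19.50 moles
Air moles = O2 / 0.21 = 19.50 / 0.21 = 92.86 moles air


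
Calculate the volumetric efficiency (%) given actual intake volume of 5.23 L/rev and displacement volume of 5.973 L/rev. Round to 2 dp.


eta_v = (V_actual / V_disp) * 100
Ratio = 5.23 / 5.973 = 0.8756
eta_v = 0.8756 * 100 = 87.56%


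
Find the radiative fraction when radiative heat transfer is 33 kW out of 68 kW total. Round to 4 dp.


f_rad = Q_rad / Q_total
f_rad = 33 / 68 = 0.4853


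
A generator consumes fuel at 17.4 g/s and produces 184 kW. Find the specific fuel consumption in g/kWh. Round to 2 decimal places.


SFC = (mf / BP) * 3600
Rate = 17.4 / 184 = 0.094565 g/(s*kW)
SFC = 0.094565 * 3600 = 340.43 g/kWh


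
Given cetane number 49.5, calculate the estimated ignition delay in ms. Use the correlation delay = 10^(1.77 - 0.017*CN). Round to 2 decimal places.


delay = 10^(1.77 - 0.017*CN)
Exponent = 1.77 - 0.017*49.5 = 0.9285
delay = 10^0.9285 = 8.48 ms


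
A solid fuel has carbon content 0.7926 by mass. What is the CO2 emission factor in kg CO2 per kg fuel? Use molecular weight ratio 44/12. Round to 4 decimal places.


EF = C_frac * (M_CO2 / M_C)
EF = 0.7926 * (44/12)
EF = 0.7926 * 3.666667 = 2.9062 kg_CO2/kg_fuel


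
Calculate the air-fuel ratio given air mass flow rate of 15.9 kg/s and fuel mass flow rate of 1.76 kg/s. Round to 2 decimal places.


AFR = m_air / m_fuel
AFR = 15.9 / 1.76 = 9.03


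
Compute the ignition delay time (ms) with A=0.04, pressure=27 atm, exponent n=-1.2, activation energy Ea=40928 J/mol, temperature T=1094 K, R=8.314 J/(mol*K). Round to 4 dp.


tau = A * P^n * exp(Ea/(R*T))
P^n = 27^(-1.2) = 0.01915859
Ea/(R*T) = 40928/(8.314*1094) = 4.499800
exp(Ea/(R*T)) = 89.999101
tau = 0.04 * 0.01915859 * 89.999101 = 0.0690 ms


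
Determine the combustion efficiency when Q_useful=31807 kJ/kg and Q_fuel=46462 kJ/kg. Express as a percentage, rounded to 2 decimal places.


Efficiency = (Q_useful / Q_fuel) * 100
Efficiency = (31807 / 46462) * 100
Efficiency = 0.6846 * 100 = 68.46%


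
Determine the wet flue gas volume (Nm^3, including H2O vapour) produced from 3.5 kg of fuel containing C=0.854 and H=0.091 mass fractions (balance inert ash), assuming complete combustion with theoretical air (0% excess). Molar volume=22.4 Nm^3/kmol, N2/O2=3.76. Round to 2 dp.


Per kg fuel: CO2 = (C/12 kmol)*22.4 = (0.854/12)*22.4 = 1.59413 Nm^3
Per kg fuel: H2O = (H/2 kmol)*22.4 = (0.091/2)*22.4 = 1.01920 Nm^3
O2 needed per kg fuel = C/12 + H/4 = 0.854/12 + 0.091/4 = 0.09391667 kmol
Per kg fuel: N2 = O2*3.76*22.4 = 0.09391667*3.76*22.4 = 7.91004 Nm^3
Total per kg = 1.59413 + 1.01920 + 7.91004 = 10.52337 Nm^3
Total = 10.52337 * 3.5 = 36.83 Nm^3


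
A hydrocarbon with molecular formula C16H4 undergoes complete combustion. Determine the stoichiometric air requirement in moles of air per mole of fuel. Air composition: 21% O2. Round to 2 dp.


Balanced combustion: C16H4 + 17 O2 -> 16 CO2 + 2 H2O
O2 needed = C + H/4 = 16 + 4/4 = 17.00 moles
Air moles = O2 / 0.21 = 17.00 / 0.21 = 80.95 moles air


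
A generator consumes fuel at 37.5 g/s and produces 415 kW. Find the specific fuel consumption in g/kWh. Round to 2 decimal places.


SFC = (mf / BP) * 3600
Rate = 37.5 / 415 = 0.090361 g/(s*kW)
SFC = 0.090361 * 3600 = 325.30 g/kWh


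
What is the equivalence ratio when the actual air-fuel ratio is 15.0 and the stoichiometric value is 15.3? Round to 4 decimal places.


phi = AFR_stoich / AFR_actual
phi = 15.3 / 15.0 = 1.0200


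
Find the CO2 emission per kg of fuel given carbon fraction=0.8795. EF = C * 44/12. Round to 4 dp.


EF = C_frac * (M_CO2 / M_C)
EF = 0.8795 * (44/12)
EF = 0.8795 * 3.666667 = 3.2248 kg_CO2/kg_fuel


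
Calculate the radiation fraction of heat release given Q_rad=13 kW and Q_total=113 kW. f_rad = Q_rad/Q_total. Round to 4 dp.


f_rad = Q_rad / Q_total
f_rad = 13 / 113 = 0.1150


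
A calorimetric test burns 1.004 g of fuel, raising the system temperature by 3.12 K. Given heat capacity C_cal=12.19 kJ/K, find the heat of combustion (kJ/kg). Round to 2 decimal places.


Hc = C_cal * delta_T / m_fuel
Q_released = 12.19 * 3.12 = 38.0328 kJ
m_fuel = 1.004 g = 1.004/1000 kg = 0.001004 kg
Hc = 38.0328 / 0.001004 = 37881.27 kJ/kg


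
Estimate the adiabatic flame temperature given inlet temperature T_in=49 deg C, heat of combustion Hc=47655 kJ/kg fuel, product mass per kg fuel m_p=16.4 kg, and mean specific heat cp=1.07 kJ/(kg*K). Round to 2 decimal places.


T_ad = T_in + Hc / (m_p * cp)
Denominator = 16.4 * 1.07 = 17.5480
Temperature rise = 47655 / 17.5480 = 2715.69 K
T_ad = 49 + 2715.69 = 2764.69 deg C


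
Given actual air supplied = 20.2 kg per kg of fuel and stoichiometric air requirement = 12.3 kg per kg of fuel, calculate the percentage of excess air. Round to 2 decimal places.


Excess air = actual - stoichiometric = 20.2 - 12.3 = 7.90 kg/kg fuel
Excess air % = (excess / stoich) * 100 = (7.90 / 12.3) * 100 = 64.23%


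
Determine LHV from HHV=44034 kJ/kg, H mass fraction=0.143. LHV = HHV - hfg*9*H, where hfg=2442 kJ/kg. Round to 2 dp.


LHV = HHV - hfg * 9 * H
Water correction = 2442 * 9 * 0.143 = 3142.854 kJ/kg
LHV = 44034 - 3142.854 = 40891.15 kJ/kg


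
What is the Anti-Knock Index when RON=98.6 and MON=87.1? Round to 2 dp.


AKI = (RON + MON) / 2
AKI = (98.6 + 87.1) / 2
AKI = 185.7 / 2 = 92.85


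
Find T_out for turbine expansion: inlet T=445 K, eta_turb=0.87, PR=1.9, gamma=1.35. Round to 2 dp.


T_out = T_in * (1 - eta * (1 - PR^(-(gamma-1)/gamma)))
Exponent = -(1.35-1)/1.35 = -0.25925926
PR^exp = 1.9^(-0.25925926) = 0.84670193
Factor = 1 - 0.87*(1 - 0.84670193) = 0.86663068
T_out = 445 * 0.86663068 = 385.65 K


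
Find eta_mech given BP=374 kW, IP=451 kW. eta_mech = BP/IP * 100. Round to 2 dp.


eta_mech = (BP / IP) * 100
Ratio = 374 / 451 = 0.8293
eta_mech = 0.8293 * 100 = 82.93%


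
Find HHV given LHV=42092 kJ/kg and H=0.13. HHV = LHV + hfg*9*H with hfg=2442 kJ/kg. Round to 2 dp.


HHV = LHV + hfg * 9 * H
Water addition = 2442 * 9 * 0.13 = 2857.140 kJ/kg
HHV = 42092 + 2857.140 = 44949.14 kJ/kg


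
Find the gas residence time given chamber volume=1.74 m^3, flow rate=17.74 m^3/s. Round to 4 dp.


tau = V / Q_flow
tau = 1.74 / 17.74 = 0.0981 s


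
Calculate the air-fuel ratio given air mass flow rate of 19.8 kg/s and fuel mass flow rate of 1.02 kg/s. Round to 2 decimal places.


AFR = m_air / m_fuel
AFR = 19.8 / 1.02 = 19.41


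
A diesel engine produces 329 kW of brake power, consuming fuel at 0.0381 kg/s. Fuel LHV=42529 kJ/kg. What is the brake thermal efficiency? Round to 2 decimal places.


eta_BTE = (BP / (mf * LHV)) * 100
Denominator = 0.0381 * 42529 = 1620.3549 kW
eta_BTE = (329 / 1620.3549) * 100 = 20.30%


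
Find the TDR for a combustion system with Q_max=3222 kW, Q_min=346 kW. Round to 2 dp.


TDR = Q_max / Q_min
TDR = 3222 / 346 = 9.31


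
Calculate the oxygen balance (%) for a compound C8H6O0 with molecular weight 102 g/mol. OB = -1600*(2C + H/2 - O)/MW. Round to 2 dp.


OB = -1600 * (2C + H/2 - O) / MW
Inner = 2*8 + 6/2 - 0 = 19.00
OB = -1600 * 19.00 / 102 = -298.04%


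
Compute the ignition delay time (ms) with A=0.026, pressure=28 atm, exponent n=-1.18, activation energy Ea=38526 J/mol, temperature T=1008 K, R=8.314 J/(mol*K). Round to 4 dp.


tau = A * P^n * exp(Ea/(R*T))
P^n = 28^(-1.18) = 0.01960440
Ea/(R*T) = 38526/(8.314*1008) = 4.597094
exp(Ea/(R*T)) = 99.195617
tau = 0.026 * 0.01960440 * 99.195617 = 0.0506 ms


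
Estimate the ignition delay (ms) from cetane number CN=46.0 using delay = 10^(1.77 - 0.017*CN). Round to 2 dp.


delay = 10^(1.77 - 0.017*CN)
Exponent = 1.77 - 0.017*46.0 = 0.9880
delay = 10^0.9880 = 9.73 ms


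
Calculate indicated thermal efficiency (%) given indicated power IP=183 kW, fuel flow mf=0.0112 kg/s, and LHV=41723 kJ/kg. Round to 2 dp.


eta_ith = (IP / (mf * LHV)) * 100
Denominator = 0.0112 * 41723 = 467.2976 kW
eta_ith = (183 / 467.2976) * 100 = 39.16%


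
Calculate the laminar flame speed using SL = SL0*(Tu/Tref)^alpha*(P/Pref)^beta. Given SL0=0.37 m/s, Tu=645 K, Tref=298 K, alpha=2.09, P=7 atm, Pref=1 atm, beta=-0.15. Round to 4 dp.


SL = SL0 * (Tu/Tref)^alpha * (P/Pref)^beta
T ratio = 645/298 = 2.16442953
(T ratio)^alpha = 2.16442953^2.09 = 5.021897
(P/Pref)^beta = 7^(-0.15) = 0.746853
SL = 0.37 * 5.021897 * 0.746853 = 1.3877 m/s


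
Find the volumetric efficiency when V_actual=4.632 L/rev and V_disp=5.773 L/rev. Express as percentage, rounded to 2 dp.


eta_v = (V_actual / V_disp) * 100
Ratio = 4.632 / 5.773 = 0.8024
eta_v = 0.8024 * 100 = 80.24%


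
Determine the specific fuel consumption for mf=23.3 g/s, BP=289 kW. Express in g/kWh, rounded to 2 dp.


SFC = (mf / BP) * 3600
Rate = 23.3 / 289 = 0.080623 g/(s*kW)
SFC = 0.080623 * 3600 = 290.24 g/kWh


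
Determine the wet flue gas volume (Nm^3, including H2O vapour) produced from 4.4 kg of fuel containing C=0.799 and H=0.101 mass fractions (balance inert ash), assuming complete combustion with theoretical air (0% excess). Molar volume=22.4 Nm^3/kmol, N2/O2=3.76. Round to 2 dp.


Per kg fuel: CO2 = (C/12 kmol)*22.4 = (0.799/12)*22.4 = 1.49147 Nm^3
Per kg fuel: H2O = (H/2 kmol)*22.4 = (0.101/2)*22.4 = 1.13120 Nm^3
O2 needed per kg fuel = C/12 + H/4 = 0.799/12 + 0.101/4 = 0.09183333 kmol
Per kg fuel: N2 = O2*3.76*22.4 = 0.09183333*3.76*22.4 = 7.73457 Nm^3
Total per kg = 1.49147 + 1.13120 + 7.73457 = 10.35724 Nm^3
Total = 10.35724 * 4.4 = 45.57 Nm^3


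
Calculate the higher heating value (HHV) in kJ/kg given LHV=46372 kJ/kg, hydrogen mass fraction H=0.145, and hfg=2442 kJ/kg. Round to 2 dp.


HHV = LHV + hfg * 9 * H
Water addition = 2442 * 9 * 0.145 = 3186.810 kJ/kg
HHV = 46372 + 3186.810 = 49558.81 kJ/kg


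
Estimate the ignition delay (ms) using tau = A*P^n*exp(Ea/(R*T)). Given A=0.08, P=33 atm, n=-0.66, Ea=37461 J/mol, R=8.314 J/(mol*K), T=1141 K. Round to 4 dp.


tau = A * P^n * exp(Ea/(R*T))
P^n = 33^(-0.66) = 0.09949031
Ea/(R*T) = 37461/(8.314*1141) = 3.948969
exp(Ea/(R*T)) = 51.881838
tau = 0.08 * 0.09949031 * 51.881838 = 0.4129 ms


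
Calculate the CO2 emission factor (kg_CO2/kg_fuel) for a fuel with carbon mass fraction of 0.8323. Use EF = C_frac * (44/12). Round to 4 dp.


EF = C_frac * (M_CO2 / M_C)
EF = 0.8323 * (44/12)
EF = 0.8323 * 3.666667 = 3.0518 kg_CO2/kg_fuel


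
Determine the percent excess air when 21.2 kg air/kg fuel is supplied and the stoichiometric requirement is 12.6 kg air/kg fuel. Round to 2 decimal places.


Excess air = actual - stoichiometric = 21.2 - 12.6 = 8.60 kg/kg fuel
Excess air % = (excess / stoich) * 100 = (8.60 / 12.6) * 100 = 68.25%


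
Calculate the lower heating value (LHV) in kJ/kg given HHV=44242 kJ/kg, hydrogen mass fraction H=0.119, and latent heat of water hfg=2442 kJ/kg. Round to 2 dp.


LHV = HHV - hfg * 9 * H
Water correction = 2442 * 9 * 0.119 = 2615.382 kJ/kg
LHV = 44242 - 2615.382 = 41626.62 kJ/kg


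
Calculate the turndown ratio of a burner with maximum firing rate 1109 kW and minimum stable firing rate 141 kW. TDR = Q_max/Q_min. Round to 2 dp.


TDR = Q_max / Q_min
TDR = 1109 / 141 = 7.87


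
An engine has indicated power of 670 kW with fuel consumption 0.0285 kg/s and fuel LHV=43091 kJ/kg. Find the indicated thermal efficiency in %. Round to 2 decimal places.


eta_ith = (IP / (mf * LHV)) * 100
Denominator = 0.0285 * 43091 = 1228.0935 kW
eta_ith = (670 / 1228.0935) * 100 = 54.56%


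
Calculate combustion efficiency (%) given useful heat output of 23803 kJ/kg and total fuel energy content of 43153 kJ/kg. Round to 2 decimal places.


Efficiency = (Q_useful / Q_fuel) * 100
Efficiency = (23803 / 43153) * 100
Efficiency = 0.5516 * 100 = 55.16%


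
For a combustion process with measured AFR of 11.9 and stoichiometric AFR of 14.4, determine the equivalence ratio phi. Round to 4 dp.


phi = AFR_stoich / AFR_actual
phi = 14.4 / 11.9 = 1.2101


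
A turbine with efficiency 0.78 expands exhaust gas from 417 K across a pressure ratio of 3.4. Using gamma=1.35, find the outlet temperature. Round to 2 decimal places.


T_out = T_in * (1 - eta * (1 - PR^(-(gamma-1)/gamma)))
Exponent = -(1.35-1)/1.35 = -0.25925926
PR^exp = 3.4^(-0.25925926) = 0.72813041
Factor = 1 - 0.78*(1 - 0.72813041) = 0.78794172
T_out = 417 * 0.78794172 = 328.57 K


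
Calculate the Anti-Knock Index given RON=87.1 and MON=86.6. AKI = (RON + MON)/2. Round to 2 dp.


AKI = (RON + MON) / 2
AKI = (87.1 + 86.6) / 2
AKI = 173.7 / 2 = 86.85


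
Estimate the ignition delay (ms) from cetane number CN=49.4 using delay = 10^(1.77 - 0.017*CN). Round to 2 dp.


delay = 10^(1.77 - 0.017*CN)
Exponent = 1.77 - 0.017*49.4 = 0.9302
delay = 10^0.9302 = 8.52 ms


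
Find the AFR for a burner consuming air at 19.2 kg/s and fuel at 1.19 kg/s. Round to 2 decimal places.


AFR = m_air / m_fuel
AFR = 19.2 / 1.19 = 16.13


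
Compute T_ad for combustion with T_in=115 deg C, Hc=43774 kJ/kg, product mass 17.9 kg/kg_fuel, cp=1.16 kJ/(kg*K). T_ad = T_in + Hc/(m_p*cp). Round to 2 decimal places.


T_ad = T_in + Hc / (m_p * cp)
Denominator = 17.9 * 1.16 = 20.7640
Temperature rise = 43774 / 20.7640 = 2108.17 K
T_ad = 115 + 2108.17 = 2223.17 deg C


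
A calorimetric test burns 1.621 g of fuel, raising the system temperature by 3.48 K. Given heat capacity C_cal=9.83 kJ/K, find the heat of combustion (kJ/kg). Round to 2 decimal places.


Hc = C_cal * delta_T / m_fuel
Q_released = 9.83 * 3.48 = 34.2084 kJ
m_fuel = 1.621 g = 1.621/1000 kg = 0.001621 kg
Hc = 34.2084 / 0.001621 = 21103.27 kJ/kg


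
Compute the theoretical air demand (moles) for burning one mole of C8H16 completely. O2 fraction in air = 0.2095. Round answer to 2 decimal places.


Balanced combustion: C8H16 + 12 O2 -> 8 CO2 + 8 H2O
O2 needed = C + H/4 = 8 + 16/4 = 12.00 moles
Air moles = O2 / 0.2095 = 12.00 / 0.2095 = 57.28 moles air


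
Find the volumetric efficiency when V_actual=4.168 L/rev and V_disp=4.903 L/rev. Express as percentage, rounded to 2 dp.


eta_v = (V_actual / V_disp) * 100
Ratio = 4.168 / 4.903 = 0.8501
eta_v = 0.8501 * 100 = 85.01%


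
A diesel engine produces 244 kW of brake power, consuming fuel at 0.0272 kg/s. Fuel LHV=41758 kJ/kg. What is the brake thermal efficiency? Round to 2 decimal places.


eta_BTE = (BP / (mf * LHV)) * 100
Denominator = 0.0272 * 41758 = 1135.8176 kW
eta_BTE = (244 / 1135.8176) * 100 = 21.48%


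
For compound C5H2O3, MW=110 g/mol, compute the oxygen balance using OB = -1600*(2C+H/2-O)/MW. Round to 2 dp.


OB = -1600 * (2C + H/2 - O) / MW
Inner = 2*5 + 2/2 - 3 = 8.00
OB = -1600 * 8.00 / 110 = -116.36%


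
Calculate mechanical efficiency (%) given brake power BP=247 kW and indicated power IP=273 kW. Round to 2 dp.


eta_mech = (BP / IP) * 100
Ratio = 247 / 273 = 0.9048
eta_mech = 0.9048 * 100 = 90.48%


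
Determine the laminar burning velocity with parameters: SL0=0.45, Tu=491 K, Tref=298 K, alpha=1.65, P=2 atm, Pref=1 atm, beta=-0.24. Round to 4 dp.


SL = SL0 * (Tu/Tref)^alpha * (P/Pref)^beta
T ratio = 491/298 = 1.64765101
(T ratio)^alpha = 1.64765101^1.65 = 2.279437
(P/Pref)^beta = 2^(-0.24) = 0.846745
SL = 0.45 * 2.279437 * 0.846745 = 0.8685 m/s


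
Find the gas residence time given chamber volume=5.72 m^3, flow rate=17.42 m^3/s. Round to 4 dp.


tau = V / Q_flow
tau = 5.72 / 17.42 = 0.3284 s


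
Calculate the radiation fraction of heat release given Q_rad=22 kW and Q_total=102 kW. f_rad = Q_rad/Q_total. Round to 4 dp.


f_rad = Q_rad / Q_total
f_rad = 22 / 102 = 0.2157


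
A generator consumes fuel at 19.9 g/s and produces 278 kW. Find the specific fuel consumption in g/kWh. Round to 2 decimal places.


SFC = (mf / BP) * 3600
Rate = 19.9 / 278 = 0.071583 g/(s*kW)
SFC = 0.071583 * 3600 = 257.70 g/kWh


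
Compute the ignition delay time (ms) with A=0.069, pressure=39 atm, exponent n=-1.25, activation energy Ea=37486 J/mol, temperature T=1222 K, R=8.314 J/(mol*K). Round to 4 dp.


tau = A * P^n * exp(Ea/(R*T))
P^n = 39^(-1.25) = 0.01026052
Ea/(R*T) = 37486/(8.314*1222) = 3.689673
exp(Ea/(R*T)) = 40.031753
tau = 0.069 * 0.01026052 * 40.031753 = 0.0283 ms


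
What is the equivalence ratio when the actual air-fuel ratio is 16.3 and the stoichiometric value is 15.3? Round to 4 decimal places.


phi = AFR_stoich / AFR_actual
phi = 15.3 / 16.3 = 0.9387


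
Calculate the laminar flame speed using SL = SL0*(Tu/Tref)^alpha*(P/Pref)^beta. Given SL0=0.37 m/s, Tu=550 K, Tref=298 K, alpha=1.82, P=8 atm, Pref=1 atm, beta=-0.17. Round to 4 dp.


SL = SL0 * (Tu/Tref)^alpha * (P/Pref)^beta
T ratio = 550/298 = 1.84563758
(T ratio)^alpha = 1.84563758^1.82 = 3.050609
(P/Pref)^beta = 8^(-0.17) = 0.702222
SL = 0.37 * 3.050609 * 0.702222 = 0.7926 m/s


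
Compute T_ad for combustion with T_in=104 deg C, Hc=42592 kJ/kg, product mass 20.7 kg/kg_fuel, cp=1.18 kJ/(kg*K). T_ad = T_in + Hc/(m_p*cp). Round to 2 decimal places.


T_ad = T_in + Hc / (m_p * cp)
Denominator = 20.7 * 1.18 = 24.4260
Temperature rise = 42592 / 24.4260 = 1743.72 K
T_ad = 104 + 1743.72 = 1847.72 deg C


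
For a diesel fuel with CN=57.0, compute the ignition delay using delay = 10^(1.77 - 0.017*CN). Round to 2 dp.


delay = 10^(1.77 - 0.017*CN)
Exponent = 1.77 - 0.017*57.0 = 0.8010
delay = 10^0.8010 = 6.32 ms


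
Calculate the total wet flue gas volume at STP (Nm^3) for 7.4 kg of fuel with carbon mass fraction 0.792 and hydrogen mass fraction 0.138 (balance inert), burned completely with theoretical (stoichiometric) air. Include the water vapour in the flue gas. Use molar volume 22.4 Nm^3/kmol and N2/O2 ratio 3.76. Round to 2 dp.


Per kg fuel: CO2 = (C/12 kmol)*22.4 = (0.792/12)*22.4 = 1.47840 Nm^3
Per kg fuel: H2O = (H/2 kmol)*22.4 = (0.138/2)*22.4 = 1.54560 Nm^3
O2 needed per kg fuel = C/12 + H/4 = 0.792/12 + 0.138/4 = 0.10050000 kmol
Per kg fuel: N2 = O2*3.76*22.4 = 0.10050000*3.76*22.4 = 8.46451 Nm^3
Total per kg = 1.47840 + 1.54560 + 8.46451 = 11.48851 Nm^3
Total = 11.48851 * 7.4 = 85.01 Nm^3


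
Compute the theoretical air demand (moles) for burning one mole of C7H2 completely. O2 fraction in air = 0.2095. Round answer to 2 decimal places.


Balanced combustion: C7H2 + 7.5 O2 -> 7 CO2 + 1 H2O
O2 needed = C + H/4 = 7 + 2/4 = 7.50 moles
Air moles = O2 / 0.2095 = 7.50 / 0.2095 = 35.80 moles air


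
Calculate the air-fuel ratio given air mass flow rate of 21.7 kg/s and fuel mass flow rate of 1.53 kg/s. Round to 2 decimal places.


AFR = m_air / m_fuel
AFR = 21.7 / 1.53 = 14.18


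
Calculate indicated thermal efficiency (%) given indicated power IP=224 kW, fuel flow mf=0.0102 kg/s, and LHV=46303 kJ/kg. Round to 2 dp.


eta_ith = (IP / (mf * LHV)) * 100
Denominator = 0.0102 * 46303 = 472.2906 kW
eta_ith = (224 / 472.2906) * 100 = 47.43%


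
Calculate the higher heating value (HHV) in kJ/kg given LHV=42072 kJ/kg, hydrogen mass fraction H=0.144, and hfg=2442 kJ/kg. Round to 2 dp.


HHV = LHV + hfg * 9 * H
Water addition = 2442 * 9 * 0.144 = 3164.832 kJ/kg
HHV = 42072 + 3164.832 = 45236.83 kJ/kg


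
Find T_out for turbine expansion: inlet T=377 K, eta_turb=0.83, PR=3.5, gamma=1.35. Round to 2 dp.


T_out = T_in * (1 - eta * (1 - PR^(-(gamma-1)/gamma)))
Exponent = -(1.35-1)/1.35 = -0.25925926
PR^exp = 3.5^(-0.25925926) = 0.72267881
Factor = 1 - 0.83*(1 - 0.72267881) = 0.76982341
T_out = 377 * 0.76982341 = 290.22 K


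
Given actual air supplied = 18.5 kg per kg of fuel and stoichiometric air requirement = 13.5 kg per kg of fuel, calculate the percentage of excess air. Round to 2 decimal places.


Excess air = actual - stoichiometric = 18.5 - 13.5 = 5.00 kg/kg fuel
Excess air % = (excess / stoich) * 100 = (5.00 / 13.5) * 100 = 37.04%


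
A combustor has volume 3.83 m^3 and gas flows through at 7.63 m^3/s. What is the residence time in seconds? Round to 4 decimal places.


tau = V / Q_flow
tau = 3.83 / 7.63 = 0.5020 s


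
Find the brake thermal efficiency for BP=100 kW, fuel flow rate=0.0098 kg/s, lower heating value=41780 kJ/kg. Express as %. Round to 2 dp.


eta_BTE = (BP / (mf * LHV)) * 100
Denominator = 0.0098 * 41780 = 409.4440 kW
eta_BTE = (100 / 409.4440) * 100 = 24.42%


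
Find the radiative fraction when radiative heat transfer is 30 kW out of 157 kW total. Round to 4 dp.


f_rad = Q_rad / Q_total
f_rad = 30 / 157 = 0.1911


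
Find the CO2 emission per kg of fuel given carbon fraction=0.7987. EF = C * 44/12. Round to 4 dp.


EF = C_frac * (M_CO2 / M_C)
EF = 0.7987 * (44/12)
EF = 0.7987 * 3.666667 = 2.9286 kg_CO2/kg_fuel


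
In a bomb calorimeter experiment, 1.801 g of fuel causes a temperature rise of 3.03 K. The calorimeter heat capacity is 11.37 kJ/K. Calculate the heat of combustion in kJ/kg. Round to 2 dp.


Hc = C_cal * delta_T / m_fuel
Q_released = 11.37 * 3.03 = 34.4511 kJ
m_fuel = 1.801 g = 1.801/1000 kg = 0.001801 kg
Hc = 34.4511 / 0.001801 = 19128.87 kJ/kg


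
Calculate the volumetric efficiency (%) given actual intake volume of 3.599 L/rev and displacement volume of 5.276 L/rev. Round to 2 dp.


eta_v = (V_actual / V_disp) * 100
Ratio = 3.599 / 5.276 = 0.6821
eta_v = 0.6821 * 100 = 68.21%


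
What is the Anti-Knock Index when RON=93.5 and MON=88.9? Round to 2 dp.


AKI = (RON + MON) / 2
AKI = (93.5 + 88.9) / 2
AKI = 182.4 / 2 = 91.20


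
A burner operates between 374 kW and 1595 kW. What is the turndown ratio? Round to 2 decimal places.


TDR = Q_max / Q_min
TDR = 1595 / 374 = 4.26


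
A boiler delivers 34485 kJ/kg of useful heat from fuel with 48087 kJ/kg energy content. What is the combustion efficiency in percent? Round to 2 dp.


Efficiency = (Q_useful / Q_fuel) * 100
Efficiency = (34485 / 48087) * 100
Efficiency = 0.7171 * 100 = 71.71%


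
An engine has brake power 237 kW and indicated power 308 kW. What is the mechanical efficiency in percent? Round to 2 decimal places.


eta_mech = (BP / IP) * 100
Ratio = 237 / 308 = 0.7695
eta_mech = 0.7695 * 100 = 76.95%


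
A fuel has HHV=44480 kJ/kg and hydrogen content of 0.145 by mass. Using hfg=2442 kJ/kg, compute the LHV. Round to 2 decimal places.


LHV = HHV - hfg * 9 * H
Water correction = 2442 * 9 * 0.145 = 3186.810 kJ/kg
LHV = 44480 - 3186.810 = 41293.19 kJ/kg


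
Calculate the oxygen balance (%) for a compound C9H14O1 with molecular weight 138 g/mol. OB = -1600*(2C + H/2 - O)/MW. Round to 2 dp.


OB = -1600 * (2C + H/2 - O) / MW
Inner = 2*9 + 14/2 - 1 = 24.00
OB = -1600 * 24.00 / 138 = -278.26%


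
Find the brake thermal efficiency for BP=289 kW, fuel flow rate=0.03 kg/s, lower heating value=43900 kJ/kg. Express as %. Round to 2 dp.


eta_BTE = (BP / (mf * LHV)) * 100
Denominator = 0.03 * 43900 = 1317.0000 kW
eta_BTE = (289 / 1317.0000) * 100 = 21.94%


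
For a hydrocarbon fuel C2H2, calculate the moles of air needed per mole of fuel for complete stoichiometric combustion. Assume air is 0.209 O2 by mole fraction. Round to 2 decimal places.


Balanced combustion: C2H2 + 2.5 O2 -> 2 CO2 + 1 H2O
O2 needed = C + H/4 = 2 + 2/4 = 2.50 moles
Air moles = O2 / 0.209 = 2.50 / 0.209 = 11.96 moles air


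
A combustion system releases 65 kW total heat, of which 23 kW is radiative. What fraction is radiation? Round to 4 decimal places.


f_rad = Q_rad / Q_total
f_rad = 23 / 65 = 0.3538


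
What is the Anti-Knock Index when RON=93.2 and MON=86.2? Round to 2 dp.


AKI = (RON + MON) / 2
AKI = (93.2 + 86.2) / 2
AKI = 179.4 / 2 = 89.70


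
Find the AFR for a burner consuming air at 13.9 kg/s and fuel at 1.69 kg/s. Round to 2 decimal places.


AFR = m_air / m_fuel
AFR = 13.9 / 1.69 = 8.22


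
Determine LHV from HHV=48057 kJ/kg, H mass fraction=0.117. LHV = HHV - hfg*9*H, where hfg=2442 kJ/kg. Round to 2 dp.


LHV = HHV - hfg * 9 * H
Water correction = 2442 * 9 * 0.117 = 2571.426 kJ/kg
LHV = 48057 - 2571.426 = 45485.57 kJ/kg


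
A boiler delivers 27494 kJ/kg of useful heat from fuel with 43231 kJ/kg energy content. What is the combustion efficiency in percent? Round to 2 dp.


Efficiency = (Q_useful / Q_fuel) * 100
Efficiency = (27494 / 43231) * 100
Efficiency = 0.6360 * 100 = 63.60%
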